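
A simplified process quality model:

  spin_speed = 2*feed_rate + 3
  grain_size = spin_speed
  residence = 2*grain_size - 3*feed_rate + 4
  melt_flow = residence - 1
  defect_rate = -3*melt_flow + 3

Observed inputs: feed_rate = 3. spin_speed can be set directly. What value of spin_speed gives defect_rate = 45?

Intervening on spin_speed fixes its value directly, overriding its dependence on feed_rate.
Substituting into the residence equation gives residence = 2*spin_speed - 5.
So melt_flow = 2*spin_speed - 6.
This gives defect_rate = -6*spin_speed + 21.
Solve -6*spin_speed + 21 = 45: spin_speed = (45 - 21) / -6 = -4.

spin_speed = -4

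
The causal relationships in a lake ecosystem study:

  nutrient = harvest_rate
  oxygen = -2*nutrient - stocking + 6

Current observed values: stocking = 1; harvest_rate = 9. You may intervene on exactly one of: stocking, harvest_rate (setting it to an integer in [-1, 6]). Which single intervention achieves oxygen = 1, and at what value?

set harvest_rate = 2

Intervening on stocking: oxygen = -stocking - 12. Reaching 1 requires stocking = -13, outside [-1, 6].
Intervening on harvest_rate: with other inputs at their observed values, oxygen = -2*harvest_rate + 5. Solving for 1 gives harvest_rate = 2, within [-1, 6].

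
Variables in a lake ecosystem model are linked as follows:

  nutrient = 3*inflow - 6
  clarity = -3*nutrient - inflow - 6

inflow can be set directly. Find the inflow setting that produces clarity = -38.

inflow = 5

Substituting into the clarity equation gives clarity = -10*inflow + 12.
Solve -10*inflow + 12 = -38: inflow = (-38 - 12) / -10 = 5.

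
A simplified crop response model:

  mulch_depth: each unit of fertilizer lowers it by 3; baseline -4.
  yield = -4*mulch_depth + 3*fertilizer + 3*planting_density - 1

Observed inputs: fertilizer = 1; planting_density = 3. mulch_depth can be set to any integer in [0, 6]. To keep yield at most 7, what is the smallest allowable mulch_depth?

mulch_depth = 1

Intervening on mulch_depth fixes its value directly, overriding its dependence on fertilizer.
Substituting into the yield equation gives yield = -4*mulch_depth + 11.
Require -4*mulch_depth + 11 ≤ 7, so mulch_depth ≥ 1.
The smallest integer in [0, 6] satisfying this is 1.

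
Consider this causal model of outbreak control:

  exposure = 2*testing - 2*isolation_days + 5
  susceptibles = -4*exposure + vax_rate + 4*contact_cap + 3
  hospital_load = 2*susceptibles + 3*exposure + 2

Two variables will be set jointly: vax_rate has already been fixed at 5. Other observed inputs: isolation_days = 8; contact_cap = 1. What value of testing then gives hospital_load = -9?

testing = 9

With vax_rate held at 5:
Substituting into the exposure equation gives exposure = 2*testing - 11.
Substituting into the susceptibles equation gives susceptibles = -8*testing + 56.
hospital_load becomes -10*testing + 81.
Solve -10*testing + 81 = -9: testing = (-9 - 81) / -10 = 9.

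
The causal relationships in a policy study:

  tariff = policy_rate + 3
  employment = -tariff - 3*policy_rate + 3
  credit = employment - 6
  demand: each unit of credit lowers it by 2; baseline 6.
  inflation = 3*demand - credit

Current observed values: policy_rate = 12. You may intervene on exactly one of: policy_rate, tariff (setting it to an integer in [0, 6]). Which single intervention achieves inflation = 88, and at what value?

set policy_rate = 1

Intervening on policy_rate: with other inputs at their observed values, inflation = 28*policy_rate + 60. Solving for 88 gives policy_rate = 1, within [0, 6].
Intervening on tariff: inflation = 7*tariff + 291. Reaching 88 requires tariff = -29, outside [0, 6].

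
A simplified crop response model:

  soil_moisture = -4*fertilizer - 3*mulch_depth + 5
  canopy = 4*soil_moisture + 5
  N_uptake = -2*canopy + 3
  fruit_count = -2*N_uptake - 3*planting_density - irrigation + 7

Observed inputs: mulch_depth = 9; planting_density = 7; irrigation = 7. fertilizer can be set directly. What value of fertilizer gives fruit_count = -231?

fertilizer = -2

Substituting into the soil_moisture equation gives soil_moisture = -4*fertilizer - 22.
canopy becomes -16*fertilizer - 83.
So N_uptake = 32*fertilizer + 169.
Substituting into the fruit_count equation gives fruit_count = -64*fertilizer - 359.
Solve -64*fertilizer - 359 = -231: fertilizer = (-231 + 359) / -64 = -2.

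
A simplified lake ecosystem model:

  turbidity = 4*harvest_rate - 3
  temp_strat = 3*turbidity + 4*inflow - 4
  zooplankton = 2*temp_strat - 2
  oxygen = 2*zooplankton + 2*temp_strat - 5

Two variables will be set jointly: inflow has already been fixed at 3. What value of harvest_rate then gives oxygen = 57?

harvest_rate = 1

With inflow held at 3:
Substituting into the temp_strat equation gives temp_strat = 12*harvest_rate - 1.
Substituting into the zooplankton equation gives zooplankton = 24*harvest_rate - 4.
Substituting into the oxygen equation gives oxygen = 72*harvest_rate - 15.
Solve 72*harvest_rate - 15 = 57: harvest_rate = (57 + 15) / 72 = 1.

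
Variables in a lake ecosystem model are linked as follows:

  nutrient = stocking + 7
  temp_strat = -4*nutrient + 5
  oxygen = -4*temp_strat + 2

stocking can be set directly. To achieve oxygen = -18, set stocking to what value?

Substituting into the temp_strat equation gives temp_strat = -4*stocking - 23.
Substituting into the oxygen equation gives oxygen = 16*stocking + 94.
Solve 16*stocking + 94 = -18: stocking = (-18 - 94) / 16 = -7.

stocking = -7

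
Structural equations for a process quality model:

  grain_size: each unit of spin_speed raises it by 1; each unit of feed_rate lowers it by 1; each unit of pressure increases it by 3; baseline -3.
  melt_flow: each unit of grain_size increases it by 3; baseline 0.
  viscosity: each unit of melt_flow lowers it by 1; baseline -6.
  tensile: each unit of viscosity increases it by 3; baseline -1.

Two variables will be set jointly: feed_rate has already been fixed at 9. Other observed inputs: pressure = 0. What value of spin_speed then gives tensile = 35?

spin_speed = 6

With feed_rate held at 9:
Substituting into the grain_size equation gives grain_size = spin_speed - 12.
Substituting into the melt_flow equation gives melt_flow = 3*spin_speed - 36.
viscosity becomes -3*spin_speed + 30.
tensile becomes -9*spin_speed + 89.
Solve -9*spin_speed + 89 = 35: spin_speed = (35 - 89) / -9 = 6.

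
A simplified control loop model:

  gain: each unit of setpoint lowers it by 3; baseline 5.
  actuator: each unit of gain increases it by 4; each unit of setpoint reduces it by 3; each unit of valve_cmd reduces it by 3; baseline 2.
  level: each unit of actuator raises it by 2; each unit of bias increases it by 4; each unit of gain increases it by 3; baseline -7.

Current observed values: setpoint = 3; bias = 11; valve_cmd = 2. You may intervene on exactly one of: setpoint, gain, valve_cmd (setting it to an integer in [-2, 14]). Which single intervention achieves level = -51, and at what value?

set valve_cmd = 5

Intervening on setpoint: level = -39*setpoint + 84. Reaching -51 requires setpoint = 45/13, not an integer.
Intervening on gain: level = 11*gain + 11. Reaching -51 requires gain = -62/11, not an integer.
Intervening on valve_cmd: with other inputs at their observed values, level = -6*valve_cmd - 21. Solving for -51 gives valve_cmd = 5, within [-2, 14].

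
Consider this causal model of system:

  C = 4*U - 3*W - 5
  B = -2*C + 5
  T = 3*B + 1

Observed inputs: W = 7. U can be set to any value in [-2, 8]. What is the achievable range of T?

Substituting into the C equation gives C = 4*U - 26.
B becomes -8*U + 57.
Substituting into the T equation gives T = -24*U + 172.
Linear in U, so extremes are at the endpoints: U = -2 gives T = 220; U = 8 gives T = -20.

-20 to 220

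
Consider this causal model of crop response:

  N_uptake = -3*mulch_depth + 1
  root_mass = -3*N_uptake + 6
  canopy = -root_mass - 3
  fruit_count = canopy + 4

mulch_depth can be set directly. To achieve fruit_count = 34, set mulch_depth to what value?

mulch_depth = -4

Substituting into the root_mass equation gives root_mass = 9*mulch_depth + 3.
Substituting into the canopy equation gives canopy = -9*mulch_depth - 6.
Substituting into the fruit_count equation gives fruit_count = -9*mulch_depth - 2.
Solve -9*mulch_depth - 2 = 34: mulch_depth = (34 + 2) / -9 = -4.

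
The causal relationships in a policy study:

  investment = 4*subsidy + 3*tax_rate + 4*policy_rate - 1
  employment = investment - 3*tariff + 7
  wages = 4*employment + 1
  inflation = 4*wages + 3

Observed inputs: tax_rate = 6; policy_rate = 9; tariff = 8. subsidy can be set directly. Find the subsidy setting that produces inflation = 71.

Substituting into the investment equation gives investment = 4*subsidy + 53.
Substituting into the employment equation gives employment = 4*subsidy + 36.
Substituting into the wages equation gives wages = 16*subsidy + 145.
inflation becomes 64*subsidy + 583.
Solve 64*subsidy + 583 = 71: subsidy = (71 - 583) / 64 = -8.

subsidy = -8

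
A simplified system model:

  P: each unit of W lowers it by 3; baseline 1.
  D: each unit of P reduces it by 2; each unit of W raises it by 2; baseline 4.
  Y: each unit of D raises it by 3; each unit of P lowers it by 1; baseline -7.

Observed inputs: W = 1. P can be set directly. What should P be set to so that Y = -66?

P = 11

Intervening on P fixes its value directly, overriding its dependence on W.
Substituting into the D equation gives D = -2*P + 6.
Substituting into the Y equation gives Y = -7*P + 11.
Solve -7*P + 11 = -66: P = (-66 - 11) / -7 = 11.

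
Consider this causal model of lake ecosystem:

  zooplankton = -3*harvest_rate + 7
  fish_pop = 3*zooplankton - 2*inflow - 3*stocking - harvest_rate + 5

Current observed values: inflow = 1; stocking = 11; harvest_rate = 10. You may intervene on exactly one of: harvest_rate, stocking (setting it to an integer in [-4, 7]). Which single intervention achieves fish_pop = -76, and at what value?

set stocking = 0

Intervening on harvest_rate: fish_pop = -10*harvest_rate - 9. Reaching -76 requires harvest_rate = 67/10, not an integer.
Intervening on stocking: with other inputs at their observed values, fish_pop = -3*stocking - 76. Solving for -76 gives stocking = 0, within [-4, 7].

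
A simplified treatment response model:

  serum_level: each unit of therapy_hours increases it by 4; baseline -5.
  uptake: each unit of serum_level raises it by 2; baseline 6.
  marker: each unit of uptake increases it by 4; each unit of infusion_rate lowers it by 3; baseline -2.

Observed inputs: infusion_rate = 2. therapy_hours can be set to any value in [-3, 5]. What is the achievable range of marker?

-120 to 136

Substituting into the uptake equation gives uptake = 8*therapy_hours - 4.
Substituting into the marker equation gives marker = 32*therapy_hours - 24.
Linear in therapy_hours, so extremes are at the endpoints: therapy_hours = -3 gives marker = -120; therapy_hours = 5 gives marker = 136.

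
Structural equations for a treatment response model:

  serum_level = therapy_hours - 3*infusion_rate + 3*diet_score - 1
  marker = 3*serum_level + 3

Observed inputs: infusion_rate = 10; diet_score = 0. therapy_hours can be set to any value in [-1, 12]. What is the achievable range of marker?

Substituting into the serum_level equation gives serum_level = therapy_hours - 31.
Substituting into the marker equation gives marker = 3*therapy_hours - 90.
Linear in therapy_hours, so extremes are at the endpoints: therapy_hours = -1 gives marker = -93; therapy_hours = 12 gives marker = -54.

-93 to -54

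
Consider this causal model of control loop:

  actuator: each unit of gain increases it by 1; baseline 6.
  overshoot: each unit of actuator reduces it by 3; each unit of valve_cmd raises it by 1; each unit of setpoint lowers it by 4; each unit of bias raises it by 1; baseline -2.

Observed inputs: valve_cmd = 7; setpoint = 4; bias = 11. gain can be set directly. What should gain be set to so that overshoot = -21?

Substituting into the overshoot equation gives overshoot = -3*gain - 18.
Solve -3*gain - 18 = -21: gain = (-21 + 18) / -3 = 1.

gain = 1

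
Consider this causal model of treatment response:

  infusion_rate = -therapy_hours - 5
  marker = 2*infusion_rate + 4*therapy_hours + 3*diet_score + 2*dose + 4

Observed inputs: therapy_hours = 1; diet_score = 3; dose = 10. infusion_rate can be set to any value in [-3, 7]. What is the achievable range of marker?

Intervening on infusion_rate fixes its value directly, overriding its dependence on therapy_hours.
Substituting into the marker equation gives marker = 2*infusion_rate + 37.
Linear in infusion_rate, so extremes are at the endpoints: infusion_rate = -3 gives marker = 31; infusion_rate = 7 gives marker = 51.

31 to 51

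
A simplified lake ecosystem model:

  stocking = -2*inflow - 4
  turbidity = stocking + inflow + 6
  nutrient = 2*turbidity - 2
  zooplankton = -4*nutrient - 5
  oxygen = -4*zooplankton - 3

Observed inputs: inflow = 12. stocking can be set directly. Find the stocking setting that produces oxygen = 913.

stocking = 11

Intervening on stocking fixes its value directly, overriding its dependence on inflow.
Substituting into the turbidity equation gives turbidity = stocking + 18.
So nutrient = 2*stocking + 34.
Substituting into the zooplankton equation gives zooplankton = -8*stocking - 141.
This gives oxygen = 32*stocking + 561.
Solve 32*stocking + 561 = 913: stocking = (913 - 561) / 32 = 11.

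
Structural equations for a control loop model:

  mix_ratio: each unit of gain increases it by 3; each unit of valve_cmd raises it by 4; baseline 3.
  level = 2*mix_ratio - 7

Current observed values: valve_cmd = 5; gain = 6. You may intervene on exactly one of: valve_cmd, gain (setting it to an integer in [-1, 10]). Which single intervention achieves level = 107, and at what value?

Intervening on valve_cmd: with other inputs at their observed values, level = 8*valve_cmd + 35. Solving for 107 gives valve_cmd = 9, within [-1, 10].
Intervening on gain: level = 6*gain + 39. Reaching 107 requires gain = 34/3, not an integer.

set valve_cmd = 9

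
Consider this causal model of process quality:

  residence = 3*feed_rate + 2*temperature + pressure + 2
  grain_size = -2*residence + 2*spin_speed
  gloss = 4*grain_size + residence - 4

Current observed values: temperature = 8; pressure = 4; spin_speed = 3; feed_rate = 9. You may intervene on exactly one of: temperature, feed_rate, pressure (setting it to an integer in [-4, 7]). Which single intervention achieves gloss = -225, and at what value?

set temperature = 1

Intervening on temperature: with other inputs at their observed values, gloss = -14*temperature - 211. Solving for -225 gives temperature = 1, within [-4, 7].
Intervening on feed_rate: gloss = -21*feed_rate - 134. Reaching -225 requires feed_rate = 13/3, not an integer.
Intervening on pressure: gloss = -7*pressure - 295. Reaching -225 requires pressure = -10, outside [-4, 7].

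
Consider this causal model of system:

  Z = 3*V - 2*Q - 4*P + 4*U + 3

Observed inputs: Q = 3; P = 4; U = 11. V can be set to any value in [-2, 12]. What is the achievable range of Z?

19 to 61

Substituting into the Z equation gives Z = 3*V + 25.
Linear in V, so extremes are at the endpoints: V = -2 gives Z = 19; V = 12 gives Z = 61.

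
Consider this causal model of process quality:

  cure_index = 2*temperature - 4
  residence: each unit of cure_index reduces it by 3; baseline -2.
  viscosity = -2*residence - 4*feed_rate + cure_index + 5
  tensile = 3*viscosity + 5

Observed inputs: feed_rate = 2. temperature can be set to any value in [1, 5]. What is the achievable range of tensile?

Substituting into the residence equation gives residence = -6*temperature + 10.
Substituting into the viscosity equation gives viscosity = 14*temperature - 27.
Substituting into the tensile equation gives tensile = 42*temperature - 76.
Linear in temperature, so extremes are at the endpoints: temperature = 1 gives tensile = -34; temperature = 5 gives tensile = 134.

-34 to 134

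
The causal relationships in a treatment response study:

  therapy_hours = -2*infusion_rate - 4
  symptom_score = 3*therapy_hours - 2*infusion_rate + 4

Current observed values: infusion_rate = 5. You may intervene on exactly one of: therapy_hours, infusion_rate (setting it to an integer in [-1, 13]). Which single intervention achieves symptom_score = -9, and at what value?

set therapy_hours = -1

Intervening on therapy_hours: with other inputs at their observed values, symptom_score = 3*therapy_hours - 6. Solving for -9 gives therapy_hours = -1, within [-1, 13].
Intervening on infusion_rate: symptom_score = -8*infusion_rate - 8. Reaching -9 requires infusion_rate = 1/8, not an integer.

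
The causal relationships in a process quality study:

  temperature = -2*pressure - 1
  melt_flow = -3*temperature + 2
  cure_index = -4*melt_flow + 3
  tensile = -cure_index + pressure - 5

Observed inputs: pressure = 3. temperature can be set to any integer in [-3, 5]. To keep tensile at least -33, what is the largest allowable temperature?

Intervening on temperature fixes its value directly, overriding its dependence on pressure.
Substituting into the cure_index equation gives cure_index = 12*temperature - 5.
Substituting into the tensile equation gives tensile = -12*temperature + 3.
Require -12*temperature + 3 ≥ -33, so temperature ≤ 3.
The largest integer in [-3, 5] satisfying this is 3.

temperature = 3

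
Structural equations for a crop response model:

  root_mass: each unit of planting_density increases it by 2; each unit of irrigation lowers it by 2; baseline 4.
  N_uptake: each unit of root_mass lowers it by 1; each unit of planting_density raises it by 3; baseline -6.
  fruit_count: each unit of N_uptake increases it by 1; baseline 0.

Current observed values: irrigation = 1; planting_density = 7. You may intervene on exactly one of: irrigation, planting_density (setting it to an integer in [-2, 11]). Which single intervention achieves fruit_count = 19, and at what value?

Intervening on irrigation: with other inputs at their observed values, fruit_count = 2*irrigation - 3. Solving for 19 gives irrigation = 11, within [-2, 11].
Intervening on planting_density: fruit_count = planting_density - 8. Reaching 19 requires planting_density = 27, outside [-2, 11].

set irrigation = 11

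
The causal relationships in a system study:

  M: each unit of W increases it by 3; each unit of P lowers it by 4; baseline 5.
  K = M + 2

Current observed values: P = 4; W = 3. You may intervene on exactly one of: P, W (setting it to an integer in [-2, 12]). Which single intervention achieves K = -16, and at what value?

Intervening on P: with other inputs at their observed values, K = -4*P + 16. Solving for -16 gives P = 8, within [-2, 12].
Intervening on W: K = 3*W - 9. Reaching -16 requires W = -7/3, not an integer.

set P = 8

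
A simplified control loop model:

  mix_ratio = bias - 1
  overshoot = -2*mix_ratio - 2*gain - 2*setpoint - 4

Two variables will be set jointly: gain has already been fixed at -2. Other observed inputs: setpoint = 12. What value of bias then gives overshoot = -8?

With gain held at -2:
Substituting into the overshoot equation gives overshoot = -2*bias - 22.
Solve -2*bias - 22 = -8: bias = (-8 + 22) / -2 = -7.

bias = -7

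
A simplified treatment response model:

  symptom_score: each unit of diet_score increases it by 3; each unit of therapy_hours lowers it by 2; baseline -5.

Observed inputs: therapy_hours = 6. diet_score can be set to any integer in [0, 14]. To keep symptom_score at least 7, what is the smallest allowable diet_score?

diet_score = 8

Substituting into the symptom_score equation gives symptom_score = 3*diet_score - 17.
Require 3*diet_score - 17 ≥ 7, so diet_score ≥ 8.
The smallest integer in [0, 14] satisfying this is 8.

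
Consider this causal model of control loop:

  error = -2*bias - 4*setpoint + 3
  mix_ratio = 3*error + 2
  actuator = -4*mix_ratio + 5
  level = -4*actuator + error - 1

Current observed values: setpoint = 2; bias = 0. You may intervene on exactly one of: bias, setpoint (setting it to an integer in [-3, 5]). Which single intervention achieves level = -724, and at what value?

set bias = 5

Intervening on bias: with other inputs at their observed values, level = -98*bias - 234. Solving for -724 gives bias = 5, within [-3, 5].
Intervening on setpoint: level = -196*setpoint + 158. Reaching -724 requires setpoint = 9/2, not an integer.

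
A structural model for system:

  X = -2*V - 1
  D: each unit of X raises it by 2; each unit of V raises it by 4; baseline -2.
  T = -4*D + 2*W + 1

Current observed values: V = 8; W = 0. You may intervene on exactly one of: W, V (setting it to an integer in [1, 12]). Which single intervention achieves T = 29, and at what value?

Intervening on W: with other inputs at their observed values, T = 2*W + 17. Solving for 29 gives W = 6, within [1, 12].
Intervening on V: the paths from V to T cancel (net effect zero), leaving T = 17; 29 is unreachable this way.

set W = 6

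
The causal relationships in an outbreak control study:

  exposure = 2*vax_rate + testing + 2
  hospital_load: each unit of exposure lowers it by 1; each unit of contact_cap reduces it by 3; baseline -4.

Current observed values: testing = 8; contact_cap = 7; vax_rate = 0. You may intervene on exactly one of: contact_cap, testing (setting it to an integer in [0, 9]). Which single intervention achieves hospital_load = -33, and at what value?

Intervening on contact_cap: hospital_load = -3*contact_cap - 14. Reaching -33 requires contact_cap = 19/3, not an integer.
Intervening on testing: with other inputs at their observed values, hospital_load = -testing - 27. Solving for -33 gives testing = 6, within [0, 9].

set testing = 6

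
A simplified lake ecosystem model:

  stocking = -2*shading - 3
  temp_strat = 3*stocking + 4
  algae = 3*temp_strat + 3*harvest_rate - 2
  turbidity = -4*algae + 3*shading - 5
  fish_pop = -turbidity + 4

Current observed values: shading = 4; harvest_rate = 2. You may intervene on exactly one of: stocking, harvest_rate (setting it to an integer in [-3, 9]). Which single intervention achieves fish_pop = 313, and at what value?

set stocking = 7

Intervening on stocking: with other inputs at their observed values, fish_pop = 36*stocking + 61. Solving for 313 gives stocking = 7, within [-3, 9].
Intervening on harvest_rate: fish_pop = 12*harvest_rate - 359. Reaching 313 requires harvest_rate = 56, outside [-3, 9].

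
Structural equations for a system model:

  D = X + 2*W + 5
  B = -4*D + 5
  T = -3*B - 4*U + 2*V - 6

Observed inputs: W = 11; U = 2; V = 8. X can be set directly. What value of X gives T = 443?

Substituting into the D equation gives D = X + 27.
B becomes -4*X - 103.
This gives T = 12*X + 311.
Solve 12*X + 311 = 443: X = (443 - 311) / 12 = 11.

X = 11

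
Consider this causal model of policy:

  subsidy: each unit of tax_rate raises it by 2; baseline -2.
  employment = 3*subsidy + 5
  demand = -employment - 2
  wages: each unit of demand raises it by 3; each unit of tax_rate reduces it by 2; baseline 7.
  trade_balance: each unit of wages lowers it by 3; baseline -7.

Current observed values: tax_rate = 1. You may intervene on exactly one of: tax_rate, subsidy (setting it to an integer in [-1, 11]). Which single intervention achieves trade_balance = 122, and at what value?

set subsidy = 3

Intervening on tax_rate: trade_balance = 60*tax_rate - 19. Reaching 122 requires tax_rate = 47/20, not an integer.
Intervening on subsidy: with other inputs at their observed values, trade_balance = 27*subsidy + 41. Solving for 122 gives subsidy = 3, within [-1, 11].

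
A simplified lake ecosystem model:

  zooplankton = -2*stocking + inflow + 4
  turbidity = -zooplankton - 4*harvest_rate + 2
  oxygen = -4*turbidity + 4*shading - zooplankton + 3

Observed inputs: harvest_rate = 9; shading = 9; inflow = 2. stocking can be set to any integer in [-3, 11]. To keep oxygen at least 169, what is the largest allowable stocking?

stocking = 4

Substituting into the zooplankton equation gives zooplankton = -2*stocking + 6.
turbidity becomes 2*stocking - 40.
Substituting into the oxygen equation gives oxygen = -6*stocking + 193.
Require -6*stocking + 193 ≥ 169, so stocking ≤ 4.
The largest integer in [-3, 11] satisfying this is 4.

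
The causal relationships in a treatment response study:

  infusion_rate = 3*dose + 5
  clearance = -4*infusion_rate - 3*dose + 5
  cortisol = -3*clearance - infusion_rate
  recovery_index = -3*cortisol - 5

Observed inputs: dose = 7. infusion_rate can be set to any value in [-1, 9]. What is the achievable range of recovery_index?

-446 to -116

Intervening on infusion_rate fixes its value directly, overriding its dependence on dose.
Substituting into the clearance equation gives clearance = -4*infusion_rate - 16.
So cortisol = 11*infusion_rate + 48.
Substituting into the recovery_index equation gives recovery_index = -33*infusion_rate - 149.
Linear in infusion_rate, so extremes are at the endpoints: infusion_rate = -1 gives recovery_index = -116; infusion_rate = 9 gives recovery_index = -446.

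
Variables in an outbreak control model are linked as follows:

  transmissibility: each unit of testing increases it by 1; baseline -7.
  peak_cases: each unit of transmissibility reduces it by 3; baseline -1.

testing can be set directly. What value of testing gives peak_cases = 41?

Substituting into the peak_cases equation gives peak_cases = -3*testing + 20.
Solve -3*testing + 20 = 41: testing = (41 - 20) / -3 = -7.

testing = -7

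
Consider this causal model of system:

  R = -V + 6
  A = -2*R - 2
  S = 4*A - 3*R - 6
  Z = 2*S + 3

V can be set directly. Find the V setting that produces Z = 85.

V = 11

Substituting into the A equation gives A = 2*V - 14.
Substituting into the S equation gives S = 11*V - 80.
This gives Z = 22*V - 157.
Solve 22*V - 157 = 85: V = (85 + 157) / 22 = 11.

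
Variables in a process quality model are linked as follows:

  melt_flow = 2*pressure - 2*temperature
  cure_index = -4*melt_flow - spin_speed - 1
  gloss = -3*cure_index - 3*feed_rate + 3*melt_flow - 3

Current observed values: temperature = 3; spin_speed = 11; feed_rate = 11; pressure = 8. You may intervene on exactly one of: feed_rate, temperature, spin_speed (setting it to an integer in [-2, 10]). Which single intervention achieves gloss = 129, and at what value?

Intervening on feed_rate: gloss = -3*feed_rate + 183. Reaching 129 requires feed_rate = 18, outside [-2, 10].
Intervening on temperature: gloss = -30*temperature + 240. Reaching 129 requires temperature = 37/10, not an integer.
Intervening on spin_speed: with other inputs at their observed values, gloss = 3*spin_speed + 117. Solving for 129 gives spin_speed = 4, within [-2, 10].

set spin_speed = 4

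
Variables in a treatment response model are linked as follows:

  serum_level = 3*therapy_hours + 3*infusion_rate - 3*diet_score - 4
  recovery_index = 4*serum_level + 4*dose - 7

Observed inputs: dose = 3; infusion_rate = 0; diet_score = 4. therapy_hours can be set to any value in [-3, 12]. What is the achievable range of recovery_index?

Substituting into the serum_level equation gives serum_level = 3*therapy_hours - 16.
This gives recovery_index = 12*therapy_hours - 59.
Linear in therapy_hours, so extremes are at the endpoints: therapy_hours = -3 gives recovery_index = -95; therapy_hours = 12 gives recovery_index = 85.

-95 to 85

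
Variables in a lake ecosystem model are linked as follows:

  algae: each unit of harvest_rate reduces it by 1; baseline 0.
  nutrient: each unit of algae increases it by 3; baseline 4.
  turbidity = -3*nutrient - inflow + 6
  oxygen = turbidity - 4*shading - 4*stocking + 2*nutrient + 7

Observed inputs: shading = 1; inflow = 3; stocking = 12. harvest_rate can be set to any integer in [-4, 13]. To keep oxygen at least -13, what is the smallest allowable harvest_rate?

harvest_rate = 11

Substituting into the nutrient equation gives nutrient = -3*harvest_rate + 4.
Substituting into the turbidity equation gives turbidity = 9*harvest_rate - 9.
This gives oxygen = 3*harvest_rate - 46.
Require 3*harvest_rate - 46 ≥ -13, so harvest_rate ≥ 11.
The smallest integer in [-4, 13] satisfying this is 11.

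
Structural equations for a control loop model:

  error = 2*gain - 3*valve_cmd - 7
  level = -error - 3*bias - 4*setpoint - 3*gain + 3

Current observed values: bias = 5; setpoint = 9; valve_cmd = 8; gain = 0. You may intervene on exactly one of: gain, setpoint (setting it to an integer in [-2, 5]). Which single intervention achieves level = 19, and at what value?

set setpoint = 0

Intervening on gain: level = -5*gain - 17. Reaching 19 requires gain = -36/5, not an integer.
Intervening on setpoint: with other inputs at their observed values, level = -4*setpoint + 19. Solving for 19 gives setpoint = 0, within [-2, 5].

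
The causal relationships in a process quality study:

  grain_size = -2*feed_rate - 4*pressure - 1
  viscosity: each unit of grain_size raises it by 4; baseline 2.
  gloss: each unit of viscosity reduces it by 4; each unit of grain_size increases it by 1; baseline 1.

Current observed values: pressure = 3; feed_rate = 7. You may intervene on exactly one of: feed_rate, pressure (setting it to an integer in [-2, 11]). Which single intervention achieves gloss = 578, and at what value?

set pressure = 6

Intervening on feed_rate: gloss = 30*feed_rate + 188. Reaching 578 requires feed_rate = 13, outside [-2, 11].
Intervening on pressure: with other inputs at their observed values, gloss = 60*pressure + 218. Solving for 578 gives pressure = 6, within [-2, 11].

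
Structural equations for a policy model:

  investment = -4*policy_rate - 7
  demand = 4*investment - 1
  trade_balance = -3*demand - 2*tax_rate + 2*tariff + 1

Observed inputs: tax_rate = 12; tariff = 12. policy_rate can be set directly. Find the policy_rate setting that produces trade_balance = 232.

policy_rate = 3

Substituting into the demand equation gives demand = -16*policy_rate - 29.
Substituting into the trade_balance equation gives trade_balance = 48*policy_rate + 88.
Solve 48*policy_rate + 88 = 232: policy_rate = (232 - 88) / 48 = 3.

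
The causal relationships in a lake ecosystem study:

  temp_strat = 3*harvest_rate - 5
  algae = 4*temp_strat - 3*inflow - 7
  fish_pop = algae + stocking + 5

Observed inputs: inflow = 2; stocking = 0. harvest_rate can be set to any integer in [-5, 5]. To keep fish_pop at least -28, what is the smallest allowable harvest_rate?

Substituting into the algae equation gives algae = 12*harvest_rate - 33.
Substituting into the fish_pop equation gives fish_pop = 12*harvest_rate - 28.
Require 12*harvest_rate - 28 ≥ -28, so harvest_rate ≥ 0.
The smallest integer in [-5, 5] satisfying this is 0.

harvest_rate = 0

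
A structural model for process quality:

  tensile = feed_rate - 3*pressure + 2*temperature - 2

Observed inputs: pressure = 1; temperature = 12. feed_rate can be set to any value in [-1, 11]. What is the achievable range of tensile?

Substituting into the tensile equation gives tensile = feed_rate + 19.
Linear in feed_rate, so extremes are at the endpoints: feed_rate = -1 gives tensile = 18; feed_rate = 11 gives tensile = 30.

18 to 30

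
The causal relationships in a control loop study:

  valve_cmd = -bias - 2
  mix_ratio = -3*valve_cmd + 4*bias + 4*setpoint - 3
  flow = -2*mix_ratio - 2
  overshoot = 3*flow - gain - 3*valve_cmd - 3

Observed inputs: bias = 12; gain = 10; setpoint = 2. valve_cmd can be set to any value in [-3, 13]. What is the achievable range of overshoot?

-382 to -142

Intervening on valve_cmd fixes its value directly, overriding its dependence on bias.
Substituting into the mix_ratio equation gives mix_ratio = -3*valve_cmd + 53.
This gives flow = 6*valve_cmd - 108.
Substituting into the overshoot equation gives overshoot = 15*valve_cmd - 337.
Linear in valve_cmd, so extremes are at the endpoints: valve_cmd = -3 gives overshoot = -382; valve_cmd = 13 gives overshoot = -142.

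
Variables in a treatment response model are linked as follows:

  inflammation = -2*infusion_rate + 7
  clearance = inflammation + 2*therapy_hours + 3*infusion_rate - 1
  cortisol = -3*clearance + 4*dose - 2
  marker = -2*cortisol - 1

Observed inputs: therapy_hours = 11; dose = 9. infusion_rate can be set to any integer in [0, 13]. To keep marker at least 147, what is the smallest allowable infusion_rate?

infusion_rate = 8

Substituting into the clearance equation gives clearance = infusion_rate + 28.
cortisol becomes -3*infusion_rate - 50.
This gives marker = 6*infusion_rate + 99.
Require 6*infusion_rate + 99 ≥ 147, so infusion_rate ≥ 8.
The smallest integer in [0, 13] satisfying this is 8.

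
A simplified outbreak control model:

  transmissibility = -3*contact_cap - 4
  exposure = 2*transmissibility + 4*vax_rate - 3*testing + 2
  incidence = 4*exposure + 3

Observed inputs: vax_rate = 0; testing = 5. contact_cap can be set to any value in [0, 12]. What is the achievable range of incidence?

Substituting into the exposure equation gives exposure = -6*contact_cap - 21.
Substituting into the incidence equation gives incidence = -24*contact_cap - 81.
Linear in contact_cap, so extremes are at the endpoints: contact_cap = 0 gives incidence = -81; contact_cap = 12 gives incidence = -369.

-369 to -81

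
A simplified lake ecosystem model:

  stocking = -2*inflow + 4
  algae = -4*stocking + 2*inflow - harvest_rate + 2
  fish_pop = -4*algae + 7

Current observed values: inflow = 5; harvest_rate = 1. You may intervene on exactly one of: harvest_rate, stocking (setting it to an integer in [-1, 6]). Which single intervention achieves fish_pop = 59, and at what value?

set stocking = 6

Intervening on harvest_rate: fish_pop = 4*harvest_rate - 137. Reaching 59 requires harvest_rate = 49, outside [-1, 6].
Intervening on stocking: with other inputs at their observed values, fish_pop = 16*stocking - 37. Solving for 59 gives stocking = 6, within [-1, 6].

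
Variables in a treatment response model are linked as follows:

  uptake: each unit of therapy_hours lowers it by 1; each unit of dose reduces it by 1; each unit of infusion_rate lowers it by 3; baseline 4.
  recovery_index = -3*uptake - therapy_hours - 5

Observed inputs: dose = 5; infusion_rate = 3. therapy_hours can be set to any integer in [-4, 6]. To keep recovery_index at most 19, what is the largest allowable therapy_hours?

therapy_hours = -3

Substituting into the uptake equation gives uptake = -therapy_hours - 10.
recovery_index becomes 2*therapy_hours + 25.
Require 2*therapy_hours + 25 ≤ 19, so therapy_hours ≤ -3.
The largest integer in [-4, 6] satisfying this is -3.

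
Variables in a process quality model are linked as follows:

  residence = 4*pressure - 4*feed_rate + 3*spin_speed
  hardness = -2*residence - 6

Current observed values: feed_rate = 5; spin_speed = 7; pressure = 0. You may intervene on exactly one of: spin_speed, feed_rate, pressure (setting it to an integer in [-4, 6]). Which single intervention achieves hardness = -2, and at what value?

set spin_speed = 6

Intervening on spin_speed: with other inputs at their observed values, hardness = -6*spin_speed + 34. Solving for -2 gives spin_speed = 6, within [-4, 6].
Intervening on feed_rate: hardness = 8*feed_rate - 48. Reaching -2 requires feed_rate = 23/4, not an integer.
Intervening on pressure: hardness = -8*pressure - 8. Reaching -2 requires pressure = -3/4, not an integer.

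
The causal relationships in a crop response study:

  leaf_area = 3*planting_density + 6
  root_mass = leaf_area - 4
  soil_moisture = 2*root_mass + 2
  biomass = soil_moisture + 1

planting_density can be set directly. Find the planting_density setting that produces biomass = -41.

Substituting into the root_mass equation gives root_mass = 3*planting_density + 2.
Substituting into the soil_moisture equation gives soil_moisture = 6*planting_density + 6.
This gives biomass = 6*planting_density + 7.
Solve 6*planting_density + 7 = -41: planting_density = (-41 - 7) / 6 = -8.

planting_density = -8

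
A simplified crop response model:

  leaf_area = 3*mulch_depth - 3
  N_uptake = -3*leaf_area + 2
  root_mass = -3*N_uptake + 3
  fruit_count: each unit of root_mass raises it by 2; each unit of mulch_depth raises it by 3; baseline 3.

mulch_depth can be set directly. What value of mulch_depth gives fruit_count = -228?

Substituting into the N_uptake equation gives N_uptake = -9*mulch_depth + 11.
Substituting into the root_mass equation gives root_mass = 27*mulch_depth - 30.
Substituting into the fruit_count equation gives fruit_count = 57*mulch_depth - 57.
Solve 57*mulch_depth - 57 = -228: mulch_depth = (-228 + 57) / 57 = -3.

mulch_depth = -3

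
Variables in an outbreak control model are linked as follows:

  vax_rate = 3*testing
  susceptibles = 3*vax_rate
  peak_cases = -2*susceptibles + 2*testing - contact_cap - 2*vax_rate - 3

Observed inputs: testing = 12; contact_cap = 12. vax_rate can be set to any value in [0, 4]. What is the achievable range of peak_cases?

-23 to 9

Intervening on vax_rate fixes its value directly, overriding its dependence on testing.
Substituting into the peak_cases equation gives peak_cases = -8*vax_rate + 9.
Linear in vax_rate, so extremes are at the endpoints: vax_rate = 0 gives peak_cases = 9; vax_rate = 4 gives peak_cases = -23.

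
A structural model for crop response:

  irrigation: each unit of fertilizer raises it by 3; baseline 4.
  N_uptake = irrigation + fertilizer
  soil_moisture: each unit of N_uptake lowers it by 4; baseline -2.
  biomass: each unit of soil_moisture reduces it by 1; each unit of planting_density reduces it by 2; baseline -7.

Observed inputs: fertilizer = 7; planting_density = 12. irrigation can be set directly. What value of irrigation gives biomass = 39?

irrigation = 10

Intervening on irrigation fixes its value directly, overriding its dependence on fertilizer.
Substituting into the N_uptake equation gives N_uptake = irrigation + 7.
So soil_moisture = -4*irrigation - 30.
So biomass = 4*irrigation - 1.
Solve 4*irrigation - 1 = 39: irrigation = (39 + 1) / 4 = 10.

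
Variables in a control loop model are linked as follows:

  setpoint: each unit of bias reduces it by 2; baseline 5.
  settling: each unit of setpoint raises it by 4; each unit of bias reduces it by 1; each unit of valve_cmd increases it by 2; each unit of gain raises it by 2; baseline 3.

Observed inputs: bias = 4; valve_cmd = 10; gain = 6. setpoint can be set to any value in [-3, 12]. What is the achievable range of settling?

19 to 79

Intervening on setpoint fixes its value directly, overriding its dependence on bias.
Substituting into the settling equation gives settling = 4*setpoint + 31.
Linear in setpoint, so extremes are at the endpoints: setpoint = -3 gives settling = 19; setpoint = 12 gives settling = 79.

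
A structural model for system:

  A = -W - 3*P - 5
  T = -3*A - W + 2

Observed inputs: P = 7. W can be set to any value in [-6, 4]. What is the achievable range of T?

68 to 88

Substituting into the A equation gives A = -W - 26.
T becomes 2*W + 80.
Linear in W, so extremes are at the endpoints: W = -6 gives T = 68; W = 4 gives T = 88.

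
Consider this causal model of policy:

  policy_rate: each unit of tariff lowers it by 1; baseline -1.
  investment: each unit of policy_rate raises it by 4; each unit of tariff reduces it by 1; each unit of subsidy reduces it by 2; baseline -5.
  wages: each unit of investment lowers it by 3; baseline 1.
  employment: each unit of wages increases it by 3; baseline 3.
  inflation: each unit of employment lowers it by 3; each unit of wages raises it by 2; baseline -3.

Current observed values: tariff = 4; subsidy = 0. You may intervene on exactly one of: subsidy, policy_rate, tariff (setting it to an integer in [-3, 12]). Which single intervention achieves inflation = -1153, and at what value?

Intervening on subsidy: inflation = -42*subsidy - 628. Reaching -1153 requires subsidy = 25/2, not an integer.
Intervening on policy_rate: inflation = 84*policy_rate - 208. Reaching -1153 requires policy_rate = -45/4, not an integer.
Intervening on tariff: with other inputs at their observed values, inflation = -105*tariff - 208. Solving for -1153 gives tariff = 9, within [-3, 12].

set tariff = 9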